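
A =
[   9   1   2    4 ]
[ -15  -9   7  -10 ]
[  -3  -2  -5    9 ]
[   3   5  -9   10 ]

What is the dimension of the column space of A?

4

Row reduce to echelon form.
R2 ← R2 + (5/3)·R1: [0, -22/3, 31/3, -10/3]
R3 ← R3 + (1/3)·R1: [0, -5/3, -13/3, 31/3]
R4 ← R4 − (1/3)·R1: [0, 14/3, -29/3, 26/3]
R3 ← R3 − (5/22)·R2: [0, 0, -147/22, 122/11]
R4 ← R4 + (7/11)·R2: [0, 0, -34/11, 72/11]
R4 ← R4 − (68/147)·R3: [0, 0, 0, 208/147]
Echelon form has 4 nonzero rows, so rank(A) = 4.
The column space has dimension equal to the rank: 4.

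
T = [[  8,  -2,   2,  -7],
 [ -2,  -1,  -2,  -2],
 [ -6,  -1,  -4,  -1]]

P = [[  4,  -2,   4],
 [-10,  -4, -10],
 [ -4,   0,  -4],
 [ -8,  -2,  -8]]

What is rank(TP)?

First compute TP:
[[100,   6, 100],
 [ 26,  12,  26],
 [ 10,  18,  10]]
Now row reduce the product.
R2 ← R2 − (13/50)·R1: [0, 261/25, 0]
R3 ← R3 − (1/10)·R1: [0, 87/5, 0]
R3 ← R3 − (5/3)·R2: [0, 0, 0]
2 nonzero rows, so rank(TP) = 2.

2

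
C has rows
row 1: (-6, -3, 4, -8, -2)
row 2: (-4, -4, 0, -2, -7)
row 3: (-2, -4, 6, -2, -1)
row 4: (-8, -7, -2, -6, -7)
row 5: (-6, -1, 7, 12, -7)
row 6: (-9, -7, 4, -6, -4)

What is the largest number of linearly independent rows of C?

Row reduce to echelon form.
R2 ← R2 − (2/3)·R1: [0, -2, -8/3, 10/3, -17/3]
R3 ← R3 − (1/3)·R1: [0, -3, 14/3, 2/3, -1/3]
R4 ← R4 − (4/3)·R1: [0, -3, -22/3, 14/3, -13/3]
R5 ← R5 − R1: [0, 2, 3, 20, -5]
R6 ← R6 − (3/2)·R1: [0, -5/2, -2, 6, -1]
R3 ← R3 − (3/2)·R2: [0, 0, 26/3, -13/3, 49/6]
R4 ← R4 − (3/2)·R2: [0, 0, -10/3, -1/3, 25/6]
R5 ← R5 + R2: [0, 0, 1/3, 70/3, -32/3]
R6 ← R6 − (5/4)·R2: [0, 0, 4/3, 11/6, 73/12]
R4 ← R4 + (5/13)·R3: [0, 0, 0, -2, 95/13]
R5 ← R5 − (1/26)·R3: [0, 0, 0, 47/2, -571/52]
R6 ← R6 − (2/13)·R3: [0, 0, 0, 5/2, 251/52]
R5 ← R5 + (47/4)·R4: [0, 0, 0, 0, 1947/26]
R6 ← R6 + (5/4)·R4: [0, 0, 0, 0, 363/26]
R6 ← R6 − (11/59)·R5: [0, 0, 0, 0, 0]
Echelon form has 5 nonzero rows, so rank(C) = 5.
The rank gives the maximum number of linearly independent rows: 5.

5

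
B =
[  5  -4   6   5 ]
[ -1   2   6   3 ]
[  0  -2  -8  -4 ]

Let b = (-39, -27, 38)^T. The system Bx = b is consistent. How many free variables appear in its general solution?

1

Row reduce the augmented matrix [B | b].
R2 ← R2 + (1/5)·R1: [0, 6/5, 36/5, 4, -174/5]
R3 ← R3 + (5/3)·R2: [0, 0, 4, 8/3, -20]
The echelon form has 3 nonzero rows, and every pivot lies in the first 4 columns, so rank(B) = rank([B|b]) = 3.
The system is consistent.
Free variables = (unknowns) − (rank) = 4 − 3 = 1.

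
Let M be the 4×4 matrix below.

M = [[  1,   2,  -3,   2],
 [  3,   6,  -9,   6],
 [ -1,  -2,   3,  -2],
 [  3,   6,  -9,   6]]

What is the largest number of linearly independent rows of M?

Row reduce to echelon form.
R2 ← R2 − (3)·R1: [0, 0, 0, 0]
R3 ← R3 + R1: [0, 0, 0, 0]
R4 ← R4 − (3)·R1: [0, 0, 0, 0]
Echelon form has 1 nonzero row, so rank(M) = 1.
The rank gives the maximum number of linearly independent rows: 1.

1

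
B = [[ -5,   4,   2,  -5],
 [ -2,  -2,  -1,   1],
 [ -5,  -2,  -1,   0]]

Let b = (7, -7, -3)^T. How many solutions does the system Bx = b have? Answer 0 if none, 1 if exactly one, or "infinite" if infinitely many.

Row reduce the augmented matrix [B | b].
R2 ← R2 − (2/5)·R1: [0, -18/5, -9/5, 3, -49/5]
R3 ← R3 − R1: [0, -6, -3, 5, -10]
R3 ← R3 − (5/3)·R2: [0, 0, 0, 0, 19/3]
The echelon form has 3 nonzero rows; the last pivot sits in the augmented column, so rank(B) = 2 but rank([B|b]) = 3.
Since the ranks differ, the system is inconsistent.
It has no solutions.

0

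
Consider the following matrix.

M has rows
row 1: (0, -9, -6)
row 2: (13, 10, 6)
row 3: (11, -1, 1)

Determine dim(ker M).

Row reduce to echelon form.
Swap R1 ↔ R2
R3 ← R3 − (11/13)·R1: [0, -123/13, -53/13]
R3 ← R3 − (41/39)·R2: [0, 0, 29/13]
3 nonzero rows, so rank(M) = 3.
M has 3 columns; by rank–nullity, nullity = 3 − 3 = 0.

0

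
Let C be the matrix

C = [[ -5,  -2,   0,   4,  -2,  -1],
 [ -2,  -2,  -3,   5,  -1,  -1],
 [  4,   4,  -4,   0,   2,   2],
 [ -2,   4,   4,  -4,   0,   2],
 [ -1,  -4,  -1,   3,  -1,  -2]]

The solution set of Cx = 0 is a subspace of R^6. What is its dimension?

3

Row reduce to echelon form.
R2 ← R2 − (2/5)·R1: [0, -6/5, -3, 17/5, -1/5, -3/5]
R3 ← R3 + (4/5)·R1: [0, 12/5, -4, 16/5, 2/5, 6/5]
R4 ← R4 − (2/5)·R1: [0, 24/5, 4, -28/5, 4/5, 12/5]
R5 ← R5 − (1/5)·R1: [0, -18/5, -1, 11/5, -3/5, -9/5]
R3 ← R3 + (2)·R2: [0, 0, -10, 10, 0, 0]
R4 ← R4 + (4)·R2: [0, 0, -8, 8, 0, 0]
R5 ← R5 − (3)·R2: [0, 0, 8, -8, 0, 0]
R4 ← R4 − (4/5)·R3: [0, 0, 0, 0, 0, 0]
R5 ← R5 + (4/5)·R3: [0, 0, 0, 0, 0, 0]
3 nonzero rows, so rank(C) = 3.
C has 6 columns; by rank–nullity, nullity = 6 − 3 = 3.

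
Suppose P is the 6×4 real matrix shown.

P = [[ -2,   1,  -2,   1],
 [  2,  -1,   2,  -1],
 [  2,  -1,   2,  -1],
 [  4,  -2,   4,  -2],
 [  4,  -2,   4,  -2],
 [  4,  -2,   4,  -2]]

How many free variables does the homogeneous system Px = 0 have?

3

Row reduce to echelon form.
R2 ← R2 + R1: [0, 0, 0, 0]
R3 ← R3 + R1: [0, 0, 0, 0]
R4 ← R4 + (2)·R1: [0, 0, 0, 0]
R5 ← R5 + (2)·R1: [0, 0, 0, 0]
R6 ← R6 + (2)·R1: [0, 0, 0, 0]
1 nonzero row, so rank(P) = 1.
P has 4 columns; by rank–nullity, nullity = 4 − 1 = 3.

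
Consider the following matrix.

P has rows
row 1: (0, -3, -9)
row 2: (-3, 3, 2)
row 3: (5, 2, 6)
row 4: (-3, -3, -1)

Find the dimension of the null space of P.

Row reduce to echelon form.
Swap R1 ↔ R2
R3 ← R3 + (5/3)·R1: [0, 7, 28/3]
R4 ← R4 − R1: [0, -6, -3]
R3 ← R3 + (7/3)·R2: [0, 0, -35/3]
R4 ← R4 − (2)·R2: [0, 0, 15]
R4 ← R4 + (9/7)·R3: [0, 0, 0]
3 nonzero rows, so rank(P) = 3.
P has 3 columns; by rank–nullity, nullity = 3 − 3 = 0.

0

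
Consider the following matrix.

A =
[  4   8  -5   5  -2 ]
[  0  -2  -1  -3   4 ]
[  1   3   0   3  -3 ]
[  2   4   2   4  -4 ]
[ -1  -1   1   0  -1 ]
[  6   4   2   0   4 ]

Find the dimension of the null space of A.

2

Row reduce to echelon form.
R3 ← R3 − (1/4)·R1: [0, 1, 5/4, 7/4, -5/2]
R4 ← R4 − (1/2)·R1: [0, 0, 9/2, 3/2, -3]
R5 ← R5 + (1/4)·R1: [0, 1, -1/4, 5/4, -3/2]
R6 ← R6 − (3/2)·R1: [0, -8, 19/2, -15/2, 7]
R3 ← R3 + (1/2)·R2: [0, 0, 3/4, 1/4, -1/2]
R5 ← R5 + (1/2)·R2: [0, 0, -3/4, -1/4, 1/2]
R6 ← R6 − (4)·R2: [0, 0, 27/2, 9/2, -9]
R4 ← R4 − (6)·R3: [0, 0, 0, 0, 0]
R5 ← R5 + R3: [0, 0, 0, 0, 0]
R6 ← R6 − (18)·R3: [0, 0, 0, 0, 0]
3 nonzero rows, so rank(A) = 3.
A has 5 columns; by rank–nullity, nullity = 5 − 3 = 2.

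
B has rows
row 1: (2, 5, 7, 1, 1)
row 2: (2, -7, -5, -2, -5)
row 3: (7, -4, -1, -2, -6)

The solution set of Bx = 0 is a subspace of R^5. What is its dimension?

2

Row reduce to echelon form.
R2 ← R2 − R1: [0, -12, -12, -3, -6]
R3 ← R3 − (7/2)·R1: [0, -43/2, -51/2, -11/2, -19/2]
R3 ← R3 − (43/24)·R2: [0, 0, -4, -1/8, 5/4]
3 nonzero rows, so rank(B) = 3.
B has 5 columns; by rank–nullity, nullity = 5 − 3 = 2.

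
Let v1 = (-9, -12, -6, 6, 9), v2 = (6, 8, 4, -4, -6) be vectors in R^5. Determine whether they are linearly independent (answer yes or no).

no

Form the matrix with these vectors as rows and row reduce.
R2 ← R2 + (2/3)·R1: [0, 0, 0, 0, 0]
1 nonzero row, so the 2 vectors span a space of dimension 1.
Since 1 < 2, the vectors are linearly dependent.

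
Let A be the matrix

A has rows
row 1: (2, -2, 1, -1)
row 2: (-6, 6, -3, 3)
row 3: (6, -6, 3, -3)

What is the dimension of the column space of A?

1

Row reduce to echelon form.
R2 ← R2 + (3)·R1: [0, 0, 0, 0]
R3 ← R3 − (3)·R1: [0, 0, 0, 0]
Echelon form has 1 nonzero row, so rank(A) = 1.
The column space has dimension equal to the rank: 1.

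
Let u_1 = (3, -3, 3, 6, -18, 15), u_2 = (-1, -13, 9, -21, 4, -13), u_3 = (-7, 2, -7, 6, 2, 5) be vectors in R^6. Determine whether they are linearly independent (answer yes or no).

yes

Form the matrix with these vectors as rows and row reduce.
R2 ← R2 + (1/3)·R1: [0, -14, 10, -19, -2, -8]
R3 ← R3 + (7/3)·R1: [0, -5, 0, 20, -40, 40]
R3 ← R3 − (5/14)·R2: [0, 0, -25/7, 375/14, -275/7, 300/7]
3 nonzero rows, so the 3 vectors span a space of dimension 3.
Since 3 = 3, the vectors are linearly independent.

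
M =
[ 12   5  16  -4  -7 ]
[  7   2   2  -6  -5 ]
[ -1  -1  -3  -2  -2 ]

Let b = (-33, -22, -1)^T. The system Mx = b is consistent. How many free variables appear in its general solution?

2

Row reduce the augmented matrix [M | b].
R2 ← R2 − (7/12)·R1: [0, -11/12, -22/3, -11/3, -11/12, -11/4]
R3 ← R3 + (1/12)·R1: [0, -7/12, -5/3, -7/3, -31/12, -15/4]
R3 ← R3 − (7/11)·R2: [0, 0, 3, 0, -2, -2]
The echelon form has 3 nonzero rows, and every pivot lies in the first 5 columns, so rank(M) = rank([M|b]) = 3.
The system is consistent.
Free variables = (unknowns) − (rank) = 5 − 3 = 2.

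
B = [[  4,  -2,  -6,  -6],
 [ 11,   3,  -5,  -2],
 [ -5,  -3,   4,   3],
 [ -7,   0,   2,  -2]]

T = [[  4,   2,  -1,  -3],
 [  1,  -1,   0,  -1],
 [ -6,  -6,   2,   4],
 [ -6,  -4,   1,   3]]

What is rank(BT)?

First compute BT:
[[ 86,  70, -22, -52],
 [ 89,  57, -23, -62],
 [-65, -43,  16,  43],
 [-28, -18,   9,  23]]
Now row reduce the product.
R2 ← R2 − (89/86)·R1: [0, -664/43, -10/43, -352/43]
R3 ← R3 + (65/86)·R1: [0, 426/43, -27/43, 159/43]
R4 ← R4 + (14/43)·R1: [0, 206/43, 79/43, 261/43]
R3 ← R3 + (213/332)·R2: [0, 0, -129/166, -129/83]
R4 ← R4 + (103/332)·R2: [0, 0, 293/166, 293/83]
R4 ← R4 + (293/129)·R3: [0, 0, 0, 0]
3 nonzero rows, so rank(BT) = 3.

3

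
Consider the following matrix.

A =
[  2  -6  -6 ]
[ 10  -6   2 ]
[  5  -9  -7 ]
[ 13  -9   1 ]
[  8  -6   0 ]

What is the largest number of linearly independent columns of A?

Row reduce to echelon form.
R2 ← R2 − (5)·R1: [0, 24, 32]
R3 ← R3 − (5/2)·R1: [0, 6, 8]
R4 ← R4 − (13/2)·R1: [0, 30, 40]
R5 ← R5 − (4)·R1: [0, 18, 24]
R3 ← R3 − (1/4)·R2: [0, 0, 0]
R4 ← R4 − (5/4)·R2: [0, 0, 0]
R5 ← R5 − (3/4)·R2: [0, 0, 0]
Echelon form has 2 nonzero rows, so rank(A) = 2.
The rank gives the maximum number of linearly independent columns: 2.

2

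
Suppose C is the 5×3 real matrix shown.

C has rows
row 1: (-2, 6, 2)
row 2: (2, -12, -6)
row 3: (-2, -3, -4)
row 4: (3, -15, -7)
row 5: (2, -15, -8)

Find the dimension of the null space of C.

1

Row reduce to echelon form.
R2 ← R2 + R1: [0, -6, -4]
R3 ← R3 − R1: [0, -9, -6]
R4 ← R4 + (3/2)·R1: [0, -6, -4]
R5 ← R5 + R1: [0, -9, -6]
R3 ← R3 − (3/2)·R2: [0, 0, 0]
R4 ← R4 − R2: [0, 0, 0]
R5 ← R5 − (3/2)·R2: [0, 0, 0]
2 nonzero rows, so rank(C) = 2.
C has 3 columns; by rank–nullity, nullity = 3 − 2 = 1.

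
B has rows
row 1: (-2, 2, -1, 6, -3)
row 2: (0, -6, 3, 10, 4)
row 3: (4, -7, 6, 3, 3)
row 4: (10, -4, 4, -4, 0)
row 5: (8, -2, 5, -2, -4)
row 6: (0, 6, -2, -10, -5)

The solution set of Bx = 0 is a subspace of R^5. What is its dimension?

1

Row reduce to echelon form.
R3 ← R3 + (2)·R1: [0, -3, 4, 15, -3]
R4 ← R4 + (5)·R1: [0, 6, -1, 26, -15]
R5 ← R5 + (4)·R1: [0, 6, 1, 22, -16]
R3 ← R3 − (1/2)·R2: [0, 0, 5/2, 10, -5]
R4 ← R4 + R2: [0, 0, 2, 36, -11]
R5 ← R5 + R2: [0, 0, 4, 32, -12]
R6 ← R6 + R2: [0, 0, 1, 0, -1]
R4 ← R4 − (4/5)·R3: [0, 0, 0, 28, -7]
R5 ← R5 − (8/5)·R3: [0, 0, 0, 16, -4]
R6 ← R6 − (2/5)·R3: [0, 0, 0, -4, 1]
R5 ← R5 − (4/7)·R4: [0, 0, 0, 0, 0]
R6 ← R6 + (1/7)·R4: [0, 0, 0, 0, 0]
4 nonzero rows, so rank(B) = 4.
B has 5 columns; by rank–nullity, nullity = 5 − 4 = 1.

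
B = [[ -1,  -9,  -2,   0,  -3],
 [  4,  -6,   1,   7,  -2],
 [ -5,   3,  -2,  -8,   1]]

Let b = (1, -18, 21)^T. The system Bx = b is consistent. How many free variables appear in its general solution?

3

Row reduce the augmented matrix [B | b].
R2 ← R2 + (4)·R1: [0, -42, -7, 7, -14, -14]
R3 ← R3 − (5)·R1: [0, 48, 8, -8, 16, 16]
R3 ← R3 + (8/7)·R2: [0, 0, 0, 0, 0, 0]
The echelon form has 2 nonzero rows, and every pivot lies in the first 5 columns, so rank(B) = rank([B|b]) = 2.
The system is consistent.
Free variables = (unknowns) − (rank) = 5 − 2 = 3.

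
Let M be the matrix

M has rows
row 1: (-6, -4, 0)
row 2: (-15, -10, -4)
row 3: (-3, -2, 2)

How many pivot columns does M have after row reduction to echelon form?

Row reduce to echelon form.
R2 ← R2 − (5/2)·R1: [0, 0, -4]
R3 ← R3 − (1/2)·R1: [0, 0, 2]
R3 ← R3 + (1/2)·R2: [0, 0, 0]
Echelon form has 2 nonzero rows, so rank(M) = 2.
Each nonzero row contributes one pivot column: 2 pivot columns.

2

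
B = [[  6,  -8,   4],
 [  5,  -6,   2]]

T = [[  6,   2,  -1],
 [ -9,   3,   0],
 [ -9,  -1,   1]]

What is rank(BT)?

First compute BT:
[[ 72, -16,  -2],
 [ 66, -10,  -3]]
Now row reduce the product.
R2 ← R2 − (11/12)·R1: [0, 14/3, -7/6]
2 nonzero rows, so rank(BT) = 2.

2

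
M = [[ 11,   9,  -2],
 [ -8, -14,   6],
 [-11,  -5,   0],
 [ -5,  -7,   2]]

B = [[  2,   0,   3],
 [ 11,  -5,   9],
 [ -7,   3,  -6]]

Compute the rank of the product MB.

First compute MB:
[[135, -51, 126],
 [-212,  88, -186],
 [-77,  25, -78],
 [-101,  41, -90]]
Now row reduce the product.
R2 ← R2 + (212/135)·R1: [0, 356/45, 178/15]
R3 ← R3 + (77/135)·R1: [0, -184/45, -92/15]
R4 ← R4 + (101/135)·R1: [0, 128/45, 64/15]
R3 ← R3 + (46/89)·R2: [0, 0, 0]
R4 ← R4 − (32/89)·R2: [0, 0, 0]
2 nonzero rows, so rank(MB) = 2.

2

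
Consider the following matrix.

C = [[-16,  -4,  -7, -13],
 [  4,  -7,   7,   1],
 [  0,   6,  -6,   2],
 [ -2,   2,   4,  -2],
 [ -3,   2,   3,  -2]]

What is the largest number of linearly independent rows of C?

Row reduce to echelon form.
R2 ← R2 + (1/4)·R1: [0, -8, 21/4, -9/4]
R4 ← R4 − (1/8)·R1: [0, 5/2, 39/8, -3/8]
R5 ← R5 − (3/16)·R1: [0, 11/4, 69/16, 7/16]
R3 ← R3 + (3/4)·R2: [0, 0, -33/16, 5/16]
R4 ← R4 + (5/16)·R2: [0, 0, 417/64, -69/64]
R5 ← R5 + (11/32)·R2: [0, 0, 783/128, -43/128]
R4 ← R4 + (139/44)·R3: [0, 0, 0, -1/11]
R5 ← R5 + (261/88)·R3: [0, 0, 0, 13/22]
R5 ← R5 + (13/2)·R4: [0, 0, 0, 0]
Echelon form has 4 nonzero rows, so rank(C) = 4.
The rank gives the maximum number of linearly independent rows: 4.

4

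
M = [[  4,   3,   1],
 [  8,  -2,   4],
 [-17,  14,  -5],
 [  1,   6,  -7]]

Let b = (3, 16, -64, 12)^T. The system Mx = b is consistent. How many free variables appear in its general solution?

Row reduce the augmented matrix [M | b].
R2 ← R2 − (2)·R1: [0, -8, 2, 10]
R3 ← R3 + (17/4)·R1: [0, 107/4, -3/4, -205/4]
R4 ← R4 − (1/4)·R1: [0, 21/4, -29/4, 45/4]
R3 ← R3 + (107/32)·R2: [0, 0, 95/16, -285/16]
R4 ← R4 + (21/32)·R2: [0, 0, -95/16, 285/16]
R4 ← R4 + R3: [0, 0, 0, 0]
The echelon form has 3 nonzero rows, and every pivot lies in the first 3 columns, so rank(M) = rank([M|b]) = 3.
The system is consistent.
Free variables = (unknowns) − (rank) = 3 − 3 = 0.

0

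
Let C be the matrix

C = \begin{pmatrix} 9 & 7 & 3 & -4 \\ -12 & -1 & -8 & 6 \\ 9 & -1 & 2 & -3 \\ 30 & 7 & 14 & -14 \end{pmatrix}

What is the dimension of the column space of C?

Row reduce to echelon form.
R2 ← R2 + (4/3)·R1: [0, 25/3, -4, 2/3]
R3 ← R3 − R1: [0, -8, -1, 1]
R4 ← R4 − (10/3)·R1: [0, -49/3, 4, -2/3]
R3 ← R3 + (24/25)·R2: [0, 0, -121/25, 41/25]
R4 ← R4 + (49/25)·R2: [0, 0, -96/25, 16/25]
R4 ← R4 − (96/121)·R3: [0, 0, 0, -80/121]
Echelon form has 4 nonzero rows, so rank(C) = 4.
The column space has dimension equal to the rank: 4.

4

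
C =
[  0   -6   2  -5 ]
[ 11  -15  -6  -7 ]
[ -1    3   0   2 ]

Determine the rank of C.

2

Row reduce to echelon form.
Swap R1 ↔ R2
R3 ← R3 + (1/11)·R1: [0, 18/11, -6/11, 15/11]
R3 ← R3 + (3/11)·R2: [0, 0, 0, 0]
Echelon form has 2 nonzero rows, so rank(C) = 2.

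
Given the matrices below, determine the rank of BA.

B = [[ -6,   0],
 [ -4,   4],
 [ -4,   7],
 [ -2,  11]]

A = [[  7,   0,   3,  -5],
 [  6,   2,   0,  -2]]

2

First compute BA:
[[-42,   0, -18,  30],
 [ -4,   8, -12,  12],
 [ 14,  14, -12,   6],
 [ 52,  22,  -6, -12]]
Now row reduce the product.
R2 ← R2 − (2/21)·R1: [0, 8, -72/7, 64/7]
R3 ← R3 + (1/3)·R1: [0, 14, -18, 16]
R4 ← R4 + (26/21)·R1: [0, 22, -198/7, 176/7]
R3 ← R3 − (7/4)·R2: [0, 0, 0, 0]
R4 ← R4 − (11/4)·R2: [0, 0, 0, 0]
2 nonzero rows, so rank(BA) = 2.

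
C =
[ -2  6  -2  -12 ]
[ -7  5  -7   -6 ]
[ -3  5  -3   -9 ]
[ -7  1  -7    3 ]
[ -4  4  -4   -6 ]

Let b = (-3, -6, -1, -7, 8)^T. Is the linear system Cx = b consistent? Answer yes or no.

no

Row reduce the augmented matrix [C | b].
R2 ← R2 − (7/2)·R1: [0, -16, 0, 36, 9/2]
R3 ← R3 − (3/2)·R1: [0, -4, 0, 9, 7/2]
R4 ← R4 − (7/2)·R1: [0, -20, 0, 45, 7/2]
R5 ← R5 − (2)·R1: [0, -8, 0, 18, 14]
R3 ← R3 − (1/4)·R2: [0, 0, 0, 0, 19/8]
R4 ← R4 − (5/4)·R2: [0, 0, 0, 0, -17/8]
R5 ← R5 − (1/2)·R2: [0, 0, 0, 0, 47/4]
R4 ← R4 + (17/19)·R3: [0, 0, 0, 0, 0]
R5 ← R5 − (94/19)·R3: [0, 0, 0, 0, 0]
The echelon form has 3 nonzero rows; the last pivot sits in the augmented column, so rank(C) = 2 but rank([C|b]) = 3.
Since the ranks differ, the system is inconsistent.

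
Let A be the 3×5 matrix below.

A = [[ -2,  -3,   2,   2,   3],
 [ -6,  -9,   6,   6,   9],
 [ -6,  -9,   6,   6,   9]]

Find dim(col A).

1

Row reduce to echelon form.
R2 ← R2 − (3)·R1: [0, 0, 0, 0, 0]
R3 ← R3 − (3)·R1: [0, 0, 0, 0, 0]
Echelon form has 1 nonzero row, so rank(A) = 1.
The column space has dimension equal to the rank: 1.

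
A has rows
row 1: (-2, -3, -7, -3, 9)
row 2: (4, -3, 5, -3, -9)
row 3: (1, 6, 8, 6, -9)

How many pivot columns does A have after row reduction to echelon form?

Row reduce to echelon form.
R2 ← R2 + (2)·R1: [0, -9, -9, -9, 9]
R3 ← R3 + (1/2)·R1: [0, 9/2, 9/2, 9/2, -9/2]
R3 ← R3 + (1/2)·R2: [0, 0, 0, 0, 0]
Echelon form has 2 nonzero rows, so rank(A) = 2.
Each nonzero row contributes one pivot column: 2 pivot columns.

2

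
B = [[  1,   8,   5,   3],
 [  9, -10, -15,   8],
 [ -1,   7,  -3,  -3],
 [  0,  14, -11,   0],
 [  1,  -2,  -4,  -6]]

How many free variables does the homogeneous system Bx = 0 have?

Row reduce to echelon form.
R2 ← R2 − (9)·R1: [0, -82, -60, -19]
R3 ← R3 + R1: [0, 15, 2, 0]
R5 ← R5 − R1: [0, -10, -9, -9]
R3 ← R3 + (15/82)·R2: [0, 0, -368/41, -285/82]
R4 ← R4 + (7/41)·R2: [0, 0, -871/41, -133/41]
R5 ← R5 − (5/41)·R2: [0, 0, -69/41, -274/41]
R4 ← R4 − (871/368)·R3: [0, 0, 0, 3667/736]
R5 ← R5 − (3/16)·R3: [0, 0, 0, -193/32]
R5 ← R5 + (23/19)·R4: [0, 0, 0, 0]
4 nonzero rows, so rank(B) = 4.
B has 4 columns; by rank–nullity, nullity = 4 − 4 = 0.

0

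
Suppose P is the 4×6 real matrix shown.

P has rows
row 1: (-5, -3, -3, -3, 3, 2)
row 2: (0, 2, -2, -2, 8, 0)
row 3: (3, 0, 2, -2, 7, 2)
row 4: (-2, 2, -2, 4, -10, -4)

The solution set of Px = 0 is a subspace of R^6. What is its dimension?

3

Row reduce to echelon form.
R3 ← R3 + (3/5)·R1: [0, -9/5, 1/5, -19/5, 44/5, 16/5]
R4 ← R4 − (2/5)·R1: [0, 16/5, -4/5, 26/5, -56/5, -24/5]
R3 ← R3 + (9/10)·R2: [0, 0, -8/5, -28/5, 16, 16/5]
R4 ← R4 − (8/5)·R2: [0, 0, 12/5, 42/5, -24, -24/5]
R4 ← R4 + (3/2)·R3: [0, 0, 0, 0, 0, 0]
3 nonzero rows, so rank(P) = 3.
P has 6 columns; by rank–nullity, nullity = 6 − 3 = 3.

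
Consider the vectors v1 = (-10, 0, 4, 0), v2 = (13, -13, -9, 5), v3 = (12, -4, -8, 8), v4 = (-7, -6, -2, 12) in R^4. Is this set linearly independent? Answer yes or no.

no

Form the matrix with these vectors as rows and row reduce.
R2 ← R2 + (13/10)·R1: [0, -13, -19/5, 5]
R3 ← R3 + (6/5)·R1: [0, -4, -16/5, 8]
R4 ← R4 − (7/10)·R1: [0, -6, -24/5, 12]
R3 ← R3 − (4/13)·R2: [0, 0, -132/65, 84/13]
R4 ← R4 − (6/13)·R2: [0, 0, -198/65, 126/13]
R4 ← R4 − (3/2)·R3: [0, 0, 0, 0]
3 nonzero rows, so the 4 vectors span a space of dimension 3.
Since 3 < 4, the vectors are linearly dependent.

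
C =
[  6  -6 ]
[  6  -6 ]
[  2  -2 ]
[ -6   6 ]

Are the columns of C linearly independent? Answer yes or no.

Row reduce C to echelon form.
R2 ← R2 − R1: [0, 0]
R3 ← R3 − (1/3)·R1: [0, 0]
R4 ← R4 + R1: [0, 0]
1 pivot among 2 columns.
Only 1 < 2 pivot columns, so the columns are linearly dependent.

no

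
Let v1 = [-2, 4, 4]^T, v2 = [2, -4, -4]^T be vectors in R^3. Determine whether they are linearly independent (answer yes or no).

Form the matrix with these vectors as rows and row reduce.
R2 ← R2 + R1: [0, 0, 0]
1 nonzero row, so the 2 vectors span a space of dimension 1.
Since 1 < 2, the vectors are linearly dependent.

no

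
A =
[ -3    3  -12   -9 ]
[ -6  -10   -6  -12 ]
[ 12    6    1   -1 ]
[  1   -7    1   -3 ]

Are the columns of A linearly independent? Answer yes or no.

yes

Row reduce A to echelon form.
R2 ← R2 − (2)·R1: [0, -16, 18, 6]
R3 ← R3 + (4)·R1: [0, 18, -47, -37]
R4 ← R4 + (1/3)·R1: [0, -6, -3, -6]
R3 ← R3 + (9/8)·R2: [0, 0, -107/4, -121/4]
R4 ← R4 − (3/8)·R2: [0, 0, -39/4, -33/4]
R4 ← R4 − (39/107)·R3: [0, 0, 0, 297/107]
4 pivots among 4 columns.
Every column is a pivot column, so the columns are linearly independent.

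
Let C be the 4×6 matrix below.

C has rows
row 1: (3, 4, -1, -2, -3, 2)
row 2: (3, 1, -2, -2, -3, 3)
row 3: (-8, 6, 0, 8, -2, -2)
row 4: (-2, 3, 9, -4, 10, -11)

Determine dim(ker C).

2

Row reduce to echelon form.
R2 ← R2 − R1: [0, -3, -1, 0, 0, 1]
R3 ← R3 + (8/3)·R1: [0, 50/3, -8/3, 8/3, -10, 10/3]
R4 ← R4 + (2/3)·R1: [0, 17/3, 25/3, -16/3, 8, -29/3]
R3 ← R3 + (50/9)·R2: [0, 0, -74/9, 8/3, -10, 80/9]
R4 ← R4 + (17/9)·R2: [0, 0, 58/9, -16/3, 8, -70/9]
R4 ← R4 + (29/37)·R3: [0, 0, 0, -120/37, 6/37, -30/37]
4 nonzero rows, so rank(C) = 4.
C has 6 columns; by rank–nullity, nullity = 6 − 4 = 2.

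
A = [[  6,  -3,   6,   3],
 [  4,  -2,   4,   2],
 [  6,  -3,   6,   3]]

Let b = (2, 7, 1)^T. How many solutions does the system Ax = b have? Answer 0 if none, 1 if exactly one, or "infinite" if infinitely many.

0

Row reduce the augmented matrix [A | b].
R2 ← R2 − (2/3)·R1: [0, 0, 0, 0, 17/3]
R3 ← R3 − R1: [0, 0, 0, 0, -1]
R3 ← R3 + (3/17)·R2: [0, 0, 0, 0, 0]
The echelon form has 2 nonzero rows; the last pivot sits in the augmented column, so rank(A) = 1 but rank([A|b]) = 2.
Since the ranks differ, the system is inconsistent.
It has no solutions.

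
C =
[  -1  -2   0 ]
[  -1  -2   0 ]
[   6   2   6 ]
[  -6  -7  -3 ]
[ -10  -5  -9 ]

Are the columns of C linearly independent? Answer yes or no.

no

Row reduce C to echelon form.
R2 ← R2 − R1: [0, 0, 0]
R3 ← R3 + (6)·R1: [0, -10, 6]
R4 ← R4 − (6)·R1: [0, 5, -3]
R5 ← R5 − (10)·R1: [0, 15, -9]
Swap R2 ↔ R3
R4 ← R4 + (1/2)·R2: [0, 0, 0]
R5 ← R5 + (3/2)·R2: [0, 0, 0]
2 pivots among 3 columns.
Only 2 < 3 pivot columns, so the columns are linearly dependent.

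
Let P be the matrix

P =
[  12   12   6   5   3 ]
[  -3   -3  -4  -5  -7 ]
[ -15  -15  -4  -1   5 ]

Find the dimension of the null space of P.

3

Row reduce to echelon form.
R2 ← R2 + (1/4)·R1: [0, 0, -5/2, -15/4, -25/4]
R3 ← R3 + (5/4)·R1: [0, 0, 7/2, 21/4, 35/4]
R3 ← R3 + (7/5)·R2: [0, 0, 0, 0, 0]
2 nonzero rows, so rank(P) = 2.
P has 5 columns; by rank–nullity, nullity = 5 − 2 = 3.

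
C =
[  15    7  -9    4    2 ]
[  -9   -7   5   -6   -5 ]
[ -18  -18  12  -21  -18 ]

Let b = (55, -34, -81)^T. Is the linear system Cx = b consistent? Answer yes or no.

yes

Row reduce the augmented matrix [C | b].
R2 ← R2 + (3/5)·R1: [0, -14/5, -2/5, -18/5, -19/5, -1]
R3 ← R3 + (6/5)·R1: [0, -48/5, 6/5, -81/5, -78/5, -15]
R3 ← R3 − (24/7)·R2: [0, 0, 18/7, -27/7, -18/7, -81/7]
The echelon form has 3 nonzero rows, and every pivot lies in the first 5 columns, so rank(C) = rank([C|b]) = 3.
The system is consistent.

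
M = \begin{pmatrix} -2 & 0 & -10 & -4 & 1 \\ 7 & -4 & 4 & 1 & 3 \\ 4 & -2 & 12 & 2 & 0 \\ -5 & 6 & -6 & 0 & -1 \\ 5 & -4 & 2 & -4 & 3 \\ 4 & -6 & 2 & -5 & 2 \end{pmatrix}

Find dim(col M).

4

Row reduce to echelon form.
R2 ← R2 + (7/2)·R1: [0, -4, -31, -13, 13/2]
R3 ← R3 + (2)·R1: [0, -2, -8, -6, 2]
R4 ← R4 − (5/2)·R1: [0, 6, 19, 10, -7/2]
R5 ← R5 + (5/2)·R1: [0, -4, -23, -14, 11/2]
R6 ← R6 + (2)·R1: [0, -6, -18, -13, 4]
R3 ← R3 − (1/2)·R2: [0, 0, 15/2, 1/2, -5/4]
R4 ← R4 + (3/2)·R2: [0, 0, -55/2, -19/2, 25/4]
R5 ← R5 − R2: [0, 0, 8, -1, -1]
R6 ← R6 − (3/2)·R2: [0, 0, 57/2, 13/2, -23/4]
R4 ← R4 + (11/3)·R3: [0, 0, 0, -23/3, 5/3]
R5 ← R5 − (16/15)·R3: [0, 0, 0, -23/15, 1/3]
R6 ← R6 − (19/5)·R3: [0, 0, 0, 23/5, -1]
R5 ← R5 − (1/5)·R4: [0, 0, 0, 0, 0]
R6 ← R6 + (3/5)·R4: [0, 0, 0, 0, 0]
Echelon form has 4 nonzero rows, so rank(M) = 4.
The column space has dimension equal to the rank: 4.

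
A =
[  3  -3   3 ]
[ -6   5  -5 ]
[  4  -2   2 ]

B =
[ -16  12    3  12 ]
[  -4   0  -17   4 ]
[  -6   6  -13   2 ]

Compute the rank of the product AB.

First compute AB:
[[-54,  54,  21,  30],
 [106, -102, -38, -62],
 [-68,  60,  20,  44]]
Now row reduce the product.
R2 ← R2 + (53/27)·R1: [0, 4, 29/9, -28/9]
R3 ← R3 − (34/27)·R1: [0, -8, -58/9, 56/9]
R3 ← R3 + (2)·R2: [0, 0, 0, 0]
2 nonzero rows, so rank(AB) = 2.

2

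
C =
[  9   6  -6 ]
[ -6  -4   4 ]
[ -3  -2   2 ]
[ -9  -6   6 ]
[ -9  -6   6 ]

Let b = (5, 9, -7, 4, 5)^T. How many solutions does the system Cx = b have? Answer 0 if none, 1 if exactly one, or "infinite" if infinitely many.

Row reduce the augmented matrix [C | b].
R2 ← R2 + (2/3)·R1: [0, 0, 0, 37/3]
R3 ← R3 + (1/3)·R1: [0, 0, 0, -16/3]
R4 ← R4 + R1: [0, 0, 0, 9]
R5 ← R5 + R1: [0, 0, 0, 10]
R3 ← R3 + (16/37)·R2: [0, 0, 0, 0]
R4 ← R4 − (27/37)·R2: [0, 0, 0, 0]
R5 ← R5 − (30/37)·R2: [0, 0, 0, 0]
The echelon form has 2 nonzero rows; the last pivot sits in the augmented column, so rank(C) = 1 but rank([C|b]) = 2.
Since the ranks differ, the system is inconsistent.
It has no solutions.

0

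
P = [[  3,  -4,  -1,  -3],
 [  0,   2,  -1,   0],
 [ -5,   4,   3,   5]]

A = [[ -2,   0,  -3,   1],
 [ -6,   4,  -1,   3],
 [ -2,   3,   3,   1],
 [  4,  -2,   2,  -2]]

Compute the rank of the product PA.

2

First compute PA:
[[  8, -13, -14,  -4],
 [-10,   5,  -5,   5],
 [  0,  15,  30,   0]]
Now row reduce the product.
R2 ← R2 + (5/4)·R1: [0, -45/4, -45/2, 0]
R3 ← R3 + (4/3)·R2: [0, 0, 0, 0]
2 nonzero rows, so rank(PA) = 2.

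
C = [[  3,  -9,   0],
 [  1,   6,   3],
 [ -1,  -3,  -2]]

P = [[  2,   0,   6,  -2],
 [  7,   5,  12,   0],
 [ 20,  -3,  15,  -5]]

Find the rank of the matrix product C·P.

First compute CP:
[[-57, -45, -90,  -6],
 [104,  21, 123, -17],
 [-63,  -9, -72,  12]]
Now row reduce the product.
R2 ← R2 + (104/57)·R1: [0, -1161/19, -783/19, -531/19]
R3 ← R3 − (21/19)·R1: [0, 774/19, 522/19, 354/19]
R3 ← R3 + (2/3)·R2: [0, 0, 0, 0]
2 nonzero rows, so rank(CP) = 2.

2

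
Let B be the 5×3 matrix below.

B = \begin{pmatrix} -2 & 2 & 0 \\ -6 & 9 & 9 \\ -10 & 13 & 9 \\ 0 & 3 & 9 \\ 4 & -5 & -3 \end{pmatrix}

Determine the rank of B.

Row reduce to echelon form.
R2 ← R2 − (3)·R1: [0, 3, 9]
R3 ← R3 − (5)·R1: [0, 3, 9]
R5 ← R5 + (2)·R1: [0, -1, -3]
R3 ← R3 − R2: [0, 0, 0]
R4 ← R4 − R2: [0, 0, 0]
R5 ← R5 + (1/3)·R2: [0, 0, 0]
Echelon form has 2 nonzero rows, so rank(B) = 2.

2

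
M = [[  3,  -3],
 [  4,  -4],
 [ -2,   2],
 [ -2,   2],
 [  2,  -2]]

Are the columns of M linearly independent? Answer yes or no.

Row reduce M to echelon form.
R2 ← R2 − (4/3)·R1: [0, 0]
R3 ← R3 + (2/3)·R1: [0, 0]
R4 ← R4 + (2/3)·R1: [0, 0]
R5 ← R5 − (2/3)·R1: [0, 0]
1 pivot among 2 columns.
Only 1 < 2 pivot columns, so the columns are linearly dependent.

no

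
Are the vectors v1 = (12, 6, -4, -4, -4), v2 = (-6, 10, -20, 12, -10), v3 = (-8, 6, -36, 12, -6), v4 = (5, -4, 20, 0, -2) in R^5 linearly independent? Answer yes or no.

yes

Form the matrix with these vectors as rows and row reduce.
R2 ← R2 + (1/2)·R1: [0, 13, -22, 10, -12]
R3 ← R3 + (2/3)·R1: [0, 10, -116/3, 28/3, -26/3]
R4 ← R4 − (5/12)·R1: [0, -13/2, 65/3, 5/3, -1/3]
R3 ← R3 − (10/13)·R2: [0, 0, -848/39, 64/39, 22/39]
R4 ← R4 + (1/2)·R2: [0, 0, 32/3, 20/3, -19/3]
R4 ← R4 + (26/53)·R3: [0, 0, 0, 396/53, -321/53]
4 nonzero rows, so the 4 vectors span a space of dimension 4.
Since 4 = 4, the vectors are linearly independent.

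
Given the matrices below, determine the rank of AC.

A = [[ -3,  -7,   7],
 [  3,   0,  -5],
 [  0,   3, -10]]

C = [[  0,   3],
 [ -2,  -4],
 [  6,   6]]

2

First compute AC:
[[ 56,  61],
 [-30, -21],
 [-66, -72]]
Now row reduce the product.
R2 ← R2 + (15/28)·R1: [0, 327/28]
R3 ← R3 + (33/28)·R1: [0, -3/28]
R3 ← R3 + (1/109)·R2: [0, 0]
2 nonzero rows, so rank(AC) = 2.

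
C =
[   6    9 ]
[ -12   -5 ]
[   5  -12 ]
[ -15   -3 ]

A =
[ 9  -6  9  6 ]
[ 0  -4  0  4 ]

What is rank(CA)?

First compute CA:
[[ 54, -72,  54,  72],
 [-108,  92, -108, -92],
 [ 45,  18,  45, -18],
 [-135, 102, -135, -102]]
Now row reduce the product.
R2 ← R2 + (2)·R1: [0, -52, 0, 52]
R3 ← R3 − (5/6)·R1: [0, 78, 0, -78]
R4 ← R4 + (5/2)·R1: [0, -78, 0, 78]
R3 ← R3 + (3/2)·R2: [0, 0, 0, 0]
R4 ← R4 − (3/2)·R2: [0, 0, 0, 0]
2 nonzero rows, so rank(CA) = 2.

2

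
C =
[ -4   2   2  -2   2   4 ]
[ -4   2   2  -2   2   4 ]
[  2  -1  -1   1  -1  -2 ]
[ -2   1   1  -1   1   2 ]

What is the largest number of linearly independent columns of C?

1

Row reduce to echelon form.
R2 ← R2 − R1: [0, 0, 0, 0, 0, 0]
R3 ← R3 + (1/2)·R1: [0, 0, 0, 0, 0, 0]
R4 ← R4 − (1/2)·R1: [0, 0, 0, 0, 0, 0]
Echelon form has 1 nonzero row, so rank(C) = 1.
The rank gives the maximum number of linearly independent columns: 1.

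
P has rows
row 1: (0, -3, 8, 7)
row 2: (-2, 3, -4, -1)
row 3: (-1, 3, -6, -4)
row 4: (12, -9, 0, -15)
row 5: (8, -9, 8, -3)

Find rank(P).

Row reduce to echelon form.
Swap R1 ↔ R2
R3 ← R3 − (1/2)·R1: [0, 3/2, -4, -7/2]
R4 ← R4 + (6)·R1: [0, 9, -24, -21]
R5 ← R5 + (4)·R1: [0, 3, -8, -7]
R3 ← R3 + (1/2)·R2: [0, 0, 0, 0]
R4 ← R4 + (3)·R2: [0, 0, 0, 0]
R5 ← R5 + R2: [0, 0, 0, 0]
Echelon form has 2 nonzero rows, so rank(P) = 2.

2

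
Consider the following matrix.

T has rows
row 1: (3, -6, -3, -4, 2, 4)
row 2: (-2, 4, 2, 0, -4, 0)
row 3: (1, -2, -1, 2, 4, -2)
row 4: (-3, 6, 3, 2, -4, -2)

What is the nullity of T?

Row reduce to echelon form.
R2 ← R2 + (2/3)·R1: [0, 0, 0, -8/3, -8/3, 8/3]
R3 ← R3 − (1/3)·R1: [0, 0, 0, 10/3, 10/3, -10/3]
R4 ← R4 + R1: [0, 0, 0, -2, -2, 2]
R3 ← R3 + (5/4)·R2: [0, 0, 0, 0, 0, 0]
R4 ← R4 − (3/4)·R2: [0, 0, 0, 0, 0, 0]
2 nonzero rows, so rank(T) = 2.
T has 6 columns; by rank–nullity, nullity = 6 − 2 = 4.

4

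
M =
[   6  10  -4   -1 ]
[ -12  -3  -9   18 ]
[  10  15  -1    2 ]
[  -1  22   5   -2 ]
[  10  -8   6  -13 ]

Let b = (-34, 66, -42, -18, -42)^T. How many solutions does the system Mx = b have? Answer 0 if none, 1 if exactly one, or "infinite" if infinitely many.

1

Row reduce the augmented matrix [M | b].
R2 ← R2 + (2)·R1: [0, 17, -17, 16, -2]
R3 ← R3 − (5/3)·R1: [0, -5/3, 17/3, 11/3, 44/3]
R4 ← R4 + (1/6)·R1: [0, 71/3, 13/3, -13/6, -71/3]
R5 ← R5 − (5/3)·R1: [0, -74/3, 38/3, -34/3, 44/3]
R3 ← R3 + (5/51)·R2: [0, 0, 4, 89/17, 246/17]
R4 ← R4 − (71/51)·R2: [0, 0, 28, -831/34, -355/17]
R5 ← R5 + (74/51)·R2: [0, 0, -12, 202/17, 200/17]
R4 ← R4 − (7)·R3: [0, 0, 0, -2077/34, -2077/17]
R5 ← R5 + (3)·R3: [0, 0, 0, 469/17, 938/17]
R5 ← R5 + (14/31)·R4: [0, 0, 0, 0, 0]
The echelon form has 4 nonzero rows, and every pivot lies in the first 4 columns, so rank(M) = rank([M|b]) = 4.
The system is consistent.
rank = 4 = number of unknowns, so the solution is unique.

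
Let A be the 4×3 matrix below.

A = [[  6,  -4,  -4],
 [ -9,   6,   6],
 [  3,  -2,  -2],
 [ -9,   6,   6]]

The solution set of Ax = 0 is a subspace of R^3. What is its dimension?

2

Row reduce to echelon form.
R2 ← R2 + (3/2)·R1: [0, 0, 0]
R3 ← R3 − (1/2)·R1: [0, 0, 0]
R4 ← R4 + (3/2)·R1: [0, 0, 0]
1 nonzero row, so rank(A) = 1.
A has 3 columns; by rank–nullity, nullity = 3 − 1 = 2.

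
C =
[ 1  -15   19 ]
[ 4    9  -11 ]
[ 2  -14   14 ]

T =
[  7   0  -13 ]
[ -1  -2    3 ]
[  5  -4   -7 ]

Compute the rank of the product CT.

2

First compute CT:
[[117, -46, -191],
 [-36,  26,  52],
 [ 98, -28, -166]]
Now row reduce the product.
R2 ← R2 + (4/13)·R1: [0, 154/13, -88/13]
R3 ← R3 − (98/117)·R1: [0, 1232/117, -704/117]
R3 ← R3 − (8/9)·R2: [0, 0, 0]
2 nonzero rows, so rank(CT) = 2.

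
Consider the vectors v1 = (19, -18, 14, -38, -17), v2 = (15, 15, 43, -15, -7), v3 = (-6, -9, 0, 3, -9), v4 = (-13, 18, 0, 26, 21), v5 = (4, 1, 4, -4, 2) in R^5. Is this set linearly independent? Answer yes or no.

yes

Form the matrix with these vectors as rows and row reduce.
R2 ← R2 − (15/19)·R1: [0, 555/19, 607/19, 15, 122/19]
R3 ← R3 + (6/19)·R1: [0, -279/19, 84/19, -9, -273/19]
R4 ← R4 + (13/19)·R1: [0, 108/19, 182/19, 0, 178/19]
R5 ← R5 − (4/19)·R1: [0, 91/19, 20/19, 4, 106/19]
R3 ← R3 + (93/185)·R2: [0, 0, 3789/185, -54/37, -2061/185]
R4 ← R4 − (36/185)·R2: [0, 0, 622/185, -108/37, 1502/185]
R5 ← R5 − (91/555)·R2: [0, 0, -2323/555, 57/37, 2512/555]
R4 ← R4 − (622/3789)·R3: [0, 0, 0, -1128/421, 4188/421]
R5 ← R5 + (2323/11367)·R3: [0, 0, 0, 523/421, 947/421]
R5 ← R5 + (523/1128)·R4: [0, 0, 0, 0, 645/94]
5 nonzero rows, so the 5 vectors span a space of dimension 5.
Since 5 = 5, the vectors are linearly independent.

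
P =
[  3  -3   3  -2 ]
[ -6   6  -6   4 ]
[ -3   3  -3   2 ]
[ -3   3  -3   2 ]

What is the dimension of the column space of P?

Row reduce to echelon form.
R2 ← R2 + (2)·R1: [0, 0, 0, 0]
R3 ← R3 + R1: [0, 0, 0, 0]
R4 ← R4 + R1: [0, 0, 0, 0]
Echelon form has 1 nonzero row, so rank(P) = 1.
The column space has dimension equal to the rank: 1.

1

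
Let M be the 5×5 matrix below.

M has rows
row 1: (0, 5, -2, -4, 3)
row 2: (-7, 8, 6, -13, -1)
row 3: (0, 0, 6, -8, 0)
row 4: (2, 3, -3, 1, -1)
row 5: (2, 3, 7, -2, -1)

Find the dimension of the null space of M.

Row reduce to echelon form.
Swap R1 ↔ R2
R4 ← R4 + (2/7)·R1: [0, 37/7, -9/7, -19/7, -9/7]
R5 ← R5 + (2/7)·R1: [0, 37/7, 61/7, -40/7, -9/7]
R4 ← R4 − (37/35)·R2: [0, 0, 29/35, 53/35, -156/35]
R5 ← R5 − (37/35)·R2: [0, 0, 379/35, -52/35, -156/35]
R4 ← R4 − (29/210)·R3: [0, 0, 0, 55/21, -156/35]
R5 ← R5 − (379/210)·R3: [0, 0, 0, 272/21, -156/35]
R5 ← R5 − (272/55)·R4: [0, 0, 0, 0, 4836/275]
5 nonzero rows, so rank(M) = 5.
M has 5 columns; by rank–nullity, nullity = 5 − 5 = 0.

0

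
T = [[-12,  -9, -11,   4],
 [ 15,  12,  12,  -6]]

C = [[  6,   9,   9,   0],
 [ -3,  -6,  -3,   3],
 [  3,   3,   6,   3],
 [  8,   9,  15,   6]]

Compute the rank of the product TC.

2

First compute TC:
[[-46, -51, -87, -36],
 [ 42,  45,  81,  36]]
Now row reduce the product.
R2 ← R2 + (21/23)·R1: [0, -36/23, 36/23, 72/23]
2 nonzero rows, so rank(TC) = 2.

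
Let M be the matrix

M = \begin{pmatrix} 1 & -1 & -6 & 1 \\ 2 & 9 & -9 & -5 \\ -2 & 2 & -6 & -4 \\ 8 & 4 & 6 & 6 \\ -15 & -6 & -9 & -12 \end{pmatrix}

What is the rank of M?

Row reduce to echelon form.
R2 ← R2 − (2)·R1: [0, 11, 3, -7]
R3 ← R3 + (2)·R1: [0, 0, -18, -2]
R4 ← R4 − (8)·R1: [0, 12, 54, -2]
R5 ← R5 + (15)·R1: [0, -21, -99, 3]
R4 ← R4 − (12/11)·R2: [0, 0, 558/11, 62/11]
R5 ← R5 + (21/11)·R2: [0, 0, -1026/11, -114/11]
R4 ← R4 + (31/11)·R3: [0, 0, 0, 0]
R5 ← R5 − (57/11)·R3: [0, 0, 0, 0]
Echelon form has 3 nonzero rows, so rank(M) = 3.

3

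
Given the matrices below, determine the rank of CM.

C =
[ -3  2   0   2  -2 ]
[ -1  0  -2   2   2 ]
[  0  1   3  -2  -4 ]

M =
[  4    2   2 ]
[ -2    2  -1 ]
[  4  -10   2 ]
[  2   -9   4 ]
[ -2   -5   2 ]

2

First compute CM:
[[ -8, -10,  -4],
 [-12, -10,   6],
 [ 14,  10, -11]]
Now row reduce the product.
R2 ← R2 − (3/2)·R1: [0, 5, 12]
R3 ← R3 + (7/4)·R1: [0, -15/2, -18]
R3 ← R3 + (3/2)·R2: [0, 0, 0]
2 nonzero rows, so rank(CM) = 2.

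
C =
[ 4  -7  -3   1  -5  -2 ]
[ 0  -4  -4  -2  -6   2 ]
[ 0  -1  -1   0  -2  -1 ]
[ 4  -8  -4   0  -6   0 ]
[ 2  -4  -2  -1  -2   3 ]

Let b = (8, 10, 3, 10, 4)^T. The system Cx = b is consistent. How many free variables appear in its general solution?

Row reduce the augmented matrix [C | b].
R4 ← R4 − R1: [0, -1, -1, -1, -1, 2, 2]
R5 ← R5 − (1/2)·R1: [0, -1/2, -1/2, -3/2, 1/2, 4, 0]
R3 ← R3 − (1/4)·R2: [0, 0, 0, 1/2, -1/2, -3/2, 1/2]
R4 ← R4 − (1/4)·R2: [0, 0, 0, -1/2, 1/2, 3/2, -1/2]
R5 ← R5 − (1/8)·R2: [0, 0, 0, -5/4, 5/4, 15/4, -5/4]
R4 ← R4 + R3: [0, 0, 0, 0, 0, 0, 0]
R5 ← R5 + (5/2)·R3: [0, 0, 0, 0, 0, 0, 0]
The echelon form has 3 nonzero rows, and every pivot lies in the first 6 columns, so rank(C) = rank([C|b]) = 3.
The system is consistent.
Free variables = (unknowns) − (rank) = 6 − 3 = 3.

3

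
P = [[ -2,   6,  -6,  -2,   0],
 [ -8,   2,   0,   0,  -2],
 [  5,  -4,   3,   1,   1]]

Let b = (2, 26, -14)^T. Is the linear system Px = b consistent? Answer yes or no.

yes

Row reduce the augmented matrix [P | b].
R2 ← R2 − (4)·R1: [0, -22, 24, 8, -2, 18]
R3 ← R3 + (5/2)·R1: [0, 11, -12, -4, 1, -9]
R3 ← R3 + (1/2)·R2: [0, 0, 0, 0, 0, 0]
The echelon form has 2 nonzero rows, and every pivot lies in the first 5 columns, so rank(P) = rank([P|b]) = 2.
The system is consistent.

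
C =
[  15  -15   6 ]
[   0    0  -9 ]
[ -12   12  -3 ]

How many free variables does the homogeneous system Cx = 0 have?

Row reduce to echelon form.
R3 ← R3 + (4/5)·R1: [0, 0, 9/5]
R3 ← R3 + (1/5)·R2: [0, 0, 0]
2 nonzero rows, so rank(C) = 2.
C has 3 columns; by rank–nullity, nullity = 3 − 2 = 1.

1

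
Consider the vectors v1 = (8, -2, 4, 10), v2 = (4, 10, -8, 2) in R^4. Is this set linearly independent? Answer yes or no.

yes

Form the matrix with these vectors as rows and row reduce.
R2 ← R2 − (1/2)·R1: [0, 11, -10, -3]
2 nonzero rows, so the 2 vectors span a space of dimension 2.
Since 2 = 2, the vectors are linearly independent.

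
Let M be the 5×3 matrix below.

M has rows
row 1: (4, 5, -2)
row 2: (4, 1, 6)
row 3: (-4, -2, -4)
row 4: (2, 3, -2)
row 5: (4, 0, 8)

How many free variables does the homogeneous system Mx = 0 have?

Row reduce to echelon form.
R2 ← R2 − R1: [0, -4, 8]
R3 ← R3 + R1: [0, 3, -6]
R4 ← R4 − (1/2)·R1: [0, 1/2, -1]
R5 ← R5 − R1: [0, -5, 10]
R3 ← R3 + (3/4)·R2: [0, 0, 0]
R4 ← R4 + (1/8)·R2: [0, 0, 0]
R5 ← R5 − (5/4)·R2: [0, 0, 0]
2 nonzero rows, so rank(M) = 2.
M has 3 columns; by rank–nullity, nullity = 3 − 2 = 1.

1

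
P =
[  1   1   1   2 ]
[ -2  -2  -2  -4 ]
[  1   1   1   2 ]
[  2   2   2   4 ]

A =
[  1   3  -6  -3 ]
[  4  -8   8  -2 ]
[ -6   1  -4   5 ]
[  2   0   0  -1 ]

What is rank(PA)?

First compute PA:
[[  3,  -4,  -2,  -2],
 [ -6,   8,   4,   4],
 [  3,  -4,  -2,  -2],
 [  6,  -8,  -4,  -4]]
Now row reduce the product.
R2 ← R2 + (2)·R1: [0, 0, 0, 0]
R3 ← R3 − R1: [0, 0, 0, 0]
R4 ← R4 − (2)·R1: [0, 0, 0, 0]
1 nonzero row, so rank(PA) = 1.

1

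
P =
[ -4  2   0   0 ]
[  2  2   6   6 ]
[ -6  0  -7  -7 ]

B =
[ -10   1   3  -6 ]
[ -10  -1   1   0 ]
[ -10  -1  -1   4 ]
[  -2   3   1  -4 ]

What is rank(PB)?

3

First compute PB:
[[ 20,  -6, -10,  24],
 [-112,  12,   8, -12],
 [144, -20, -18,  36]]
Now row reduce the product.
R2 ← R2 + (28/5)·R1: [0, -108/5, -48, 612/5]
R3 ← R3 − (36/5)·R1: [0, 116/5, 54, -684/5]
R3 ← R3 + (29/27)·R2: [0, 0, 22/9, -16/3]
3 nonzero rows, so rank(PB) = 3.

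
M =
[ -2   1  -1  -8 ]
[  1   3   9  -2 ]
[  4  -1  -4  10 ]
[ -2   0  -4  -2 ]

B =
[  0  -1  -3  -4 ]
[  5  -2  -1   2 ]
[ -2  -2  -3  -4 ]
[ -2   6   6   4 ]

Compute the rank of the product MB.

First compute MB:
[[ 23, -46, -40, -18],
 [  1, -37, -45, -42],
 [-17,  66,  61,  38],
 [ 12,  -2,   6,  16]]
Now row reduce the product.
R2 ← R2 − (1/23)·R1: [0, -35, -995/23, -948/23]
R3 ← R3 + (17/23)·R1: [0, 32, 723/23, 568/23]
R4 ← R4 − (12/23)·R1: [0, 22, 618/23, 584/23]
R3 ← R3 + (32/35)·R2: [0, 0, -1307/161, -10456/805]
R4 ← R4 + (22/35)·R2: [0, 0, -52/161, -416/805]
R4 ← R4 − (52/1307)·R3: [0, 0, 0, 0]
3 nonzero rows, so rank(MB) = 3.

3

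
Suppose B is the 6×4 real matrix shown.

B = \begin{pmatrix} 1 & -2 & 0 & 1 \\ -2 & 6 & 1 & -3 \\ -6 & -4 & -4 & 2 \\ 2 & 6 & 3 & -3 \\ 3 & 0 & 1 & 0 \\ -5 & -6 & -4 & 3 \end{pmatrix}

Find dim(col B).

Row reduce to echelon form.
R2 ← R2 + (2)·R1: [0, 2, 1, -1]
R3 ← R3 + (6)·R1: [0, -16, -4, 8]
R4 ← R4 − (2)·R1: [0, 10, 3, -5]
R5 ← R5 − (3)·R1: [0, 6, 1, -3]
R6 ← R6 + (5)·R1: [0, -16, -4, 8]
R3 ← R3 + (8)·R2: [0, 0, 4, 0]
R4 ← R4 − (5)·R2: [0, 0, -2, 0]
R5 ← R5 − (3)·R2: [0, 0, -2, 0]
R6 ← R6 + (8)·R2: [0, 0, 4, 0]
R4 ← R4 + (1/2)·R3: [0, 0, 0, 0]
R5 ← R5 + (1/2)·R3: [0, 0, 0, 0]
R6 ← R6 − R3: [0, 0, 0, 0]
Echelon form has 3 nonzero rows, so rank(B) = 3.
The column space has dimension equal to the rank: 3.

3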